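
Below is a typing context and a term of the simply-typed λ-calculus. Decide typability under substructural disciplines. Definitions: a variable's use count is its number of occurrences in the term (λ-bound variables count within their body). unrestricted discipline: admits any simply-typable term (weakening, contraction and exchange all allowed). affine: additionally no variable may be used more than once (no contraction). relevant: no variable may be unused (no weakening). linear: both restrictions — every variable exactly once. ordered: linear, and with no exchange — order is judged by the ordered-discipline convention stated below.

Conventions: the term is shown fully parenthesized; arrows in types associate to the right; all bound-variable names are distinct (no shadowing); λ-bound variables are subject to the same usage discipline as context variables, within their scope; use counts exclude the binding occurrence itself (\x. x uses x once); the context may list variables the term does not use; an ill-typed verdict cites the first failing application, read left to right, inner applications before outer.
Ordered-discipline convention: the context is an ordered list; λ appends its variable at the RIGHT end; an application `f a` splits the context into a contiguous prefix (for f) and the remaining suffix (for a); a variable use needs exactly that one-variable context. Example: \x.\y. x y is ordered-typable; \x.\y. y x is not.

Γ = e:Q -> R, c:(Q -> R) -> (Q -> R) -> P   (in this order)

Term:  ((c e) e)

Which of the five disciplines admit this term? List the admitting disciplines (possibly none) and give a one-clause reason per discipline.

accepted by: relevant, unrestricted
variable uses: e=2; c=1
left-to-right use order: c, e, e
typing: the term checks, with type P
ordered ✗ (uses contraction: e ×2)
linear ✗ (uses contraction: e ×2)
affine ✗ (uses contraction: e ×2)
relevant ✓ (e, c: all used, weakening unneeded)
unrestricted ✓ (typability at P is all that's needed)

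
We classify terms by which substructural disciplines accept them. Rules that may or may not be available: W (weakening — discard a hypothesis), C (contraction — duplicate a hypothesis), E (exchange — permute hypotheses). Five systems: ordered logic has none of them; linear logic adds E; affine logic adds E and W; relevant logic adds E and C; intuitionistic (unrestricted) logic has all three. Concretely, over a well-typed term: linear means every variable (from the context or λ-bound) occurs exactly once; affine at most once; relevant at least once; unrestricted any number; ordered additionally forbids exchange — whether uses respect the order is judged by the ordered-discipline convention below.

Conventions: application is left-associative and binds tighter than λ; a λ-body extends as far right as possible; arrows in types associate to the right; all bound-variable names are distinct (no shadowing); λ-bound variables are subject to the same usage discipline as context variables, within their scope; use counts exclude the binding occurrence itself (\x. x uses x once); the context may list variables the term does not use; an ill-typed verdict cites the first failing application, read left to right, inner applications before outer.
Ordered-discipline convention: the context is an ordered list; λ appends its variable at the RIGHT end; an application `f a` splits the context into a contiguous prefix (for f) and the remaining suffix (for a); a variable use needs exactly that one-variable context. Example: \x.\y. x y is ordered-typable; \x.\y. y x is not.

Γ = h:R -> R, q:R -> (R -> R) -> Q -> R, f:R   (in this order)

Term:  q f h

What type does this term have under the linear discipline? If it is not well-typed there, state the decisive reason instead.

term : Q -> R
variable uses: h: 1×, q: 1×, f: 1×
uses in reading order: q, f, h
typing: ✓ — Q -> R
summary: ordered ✗ | linear ✓ | affine ✓ | relevant ✓ | unrestricted ✓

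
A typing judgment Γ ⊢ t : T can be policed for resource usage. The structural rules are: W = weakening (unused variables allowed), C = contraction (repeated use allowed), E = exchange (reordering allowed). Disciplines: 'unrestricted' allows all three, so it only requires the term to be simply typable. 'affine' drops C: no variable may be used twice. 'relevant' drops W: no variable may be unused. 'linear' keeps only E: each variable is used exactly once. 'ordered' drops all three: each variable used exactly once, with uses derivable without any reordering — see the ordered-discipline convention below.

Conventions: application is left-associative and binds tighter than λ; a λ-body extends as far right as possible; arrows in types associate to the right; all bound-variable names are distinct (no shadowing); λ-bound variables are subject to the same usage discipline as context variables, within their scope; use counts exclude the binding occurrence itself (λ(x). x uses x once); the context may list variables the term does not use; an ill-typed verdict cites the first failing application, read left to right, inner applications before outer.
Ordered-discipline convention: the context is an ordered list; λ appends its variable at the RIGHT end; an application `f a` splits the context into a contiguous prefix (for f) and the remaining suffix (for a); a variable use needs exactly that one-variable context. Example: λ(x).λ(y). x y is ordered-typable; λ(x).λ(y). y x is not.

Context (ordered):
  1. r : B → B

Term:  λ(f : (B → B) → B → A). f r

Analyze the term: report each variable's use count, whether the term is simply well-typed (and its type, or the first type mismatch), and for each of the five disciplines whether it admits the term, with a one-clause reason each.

use counts: r: 1×, f (bound): 1×
order of uses: f, r
typing: well-typed at ((B → B) → B → A) → B → A
ordered: ✗ — no ordered split (uses run f, r)
linear: ✓ — r, f: one use apiece
affine: ✓ — at most one use each (r, f)
relevant: ✓ — every one of r, f appears
unrestricted: ✓ — type-checks (((B → B) → B → A) → B → A) and nothing is barred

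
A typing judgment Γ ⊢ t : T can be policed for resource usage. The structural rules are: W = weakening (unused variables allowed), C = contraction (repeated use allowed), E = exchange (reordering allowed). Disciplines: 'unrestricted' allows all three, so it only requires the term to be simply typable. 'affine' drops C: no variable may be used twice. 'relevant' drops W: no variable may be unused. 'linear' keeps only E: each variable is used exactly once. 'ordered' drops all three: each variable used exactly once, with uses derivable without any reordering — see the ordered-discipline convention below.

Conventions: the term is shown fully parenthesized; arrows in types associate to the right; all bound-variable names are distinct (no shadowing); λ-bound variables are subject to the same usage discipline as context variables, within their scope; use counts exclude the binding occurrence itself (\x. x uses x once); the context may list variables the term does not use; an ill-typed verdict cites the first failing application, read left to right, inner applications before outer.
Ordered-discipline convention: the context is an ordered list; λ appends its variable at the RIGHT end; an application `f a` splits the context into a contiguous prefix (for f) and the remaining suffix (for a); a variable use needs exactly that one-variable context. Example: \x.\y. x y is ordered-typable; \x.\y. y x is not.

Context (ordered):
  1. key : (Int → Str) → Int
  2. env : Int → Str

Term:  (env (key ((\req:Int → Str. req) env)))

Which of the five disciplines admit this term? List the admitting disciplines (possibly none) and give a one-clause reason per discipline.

admitted by: relevant, unrestricted
usage: key ×1; env ×2; req (bound) ×1
uses in reading order: env, key, req, env
typing: the term checks, with type Str
ordered ✗ (repeated use of env ×2)
linear ✗ (repeated use of env ×2)
affine ✗ (repeated use of env ×2)
relevant ✓ (none of key, env, req goes unused)
unrestricted ✓ (type-checks (Str) and nothing is barred)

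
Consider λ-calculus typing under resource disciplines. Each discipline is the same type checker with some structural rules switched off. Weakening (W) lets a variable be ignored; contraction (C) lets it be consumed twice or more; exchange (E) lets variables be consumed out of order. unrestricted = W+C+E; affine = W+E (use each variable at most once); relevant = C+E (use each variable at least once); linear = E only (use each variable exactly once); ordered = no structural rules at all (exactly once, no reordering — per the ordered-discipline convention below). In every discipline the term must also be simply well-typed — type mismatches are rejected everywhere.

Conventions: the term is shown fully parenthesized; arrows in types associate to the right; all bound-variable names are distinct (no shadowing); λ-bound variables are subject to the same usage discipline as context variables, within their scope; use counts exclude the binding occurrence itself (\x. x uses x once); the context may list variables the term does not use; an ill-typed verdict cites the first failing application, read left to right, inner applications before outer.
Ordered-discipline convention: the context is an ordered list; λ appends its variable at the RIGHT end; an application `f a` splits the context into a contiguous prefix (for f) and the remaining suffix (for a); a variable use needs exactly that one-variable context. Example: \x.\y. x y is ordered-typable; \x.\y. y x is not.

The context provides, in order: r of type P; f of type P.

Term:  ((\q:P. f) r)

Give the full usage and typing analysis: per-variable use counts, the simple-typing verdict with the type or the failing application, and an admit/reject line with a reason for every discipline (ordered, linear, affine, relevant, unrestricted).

use counts: r: 1; f: 1; q (bound): 0
use order (left to right): f, r
typing: the term checks, with type P
ordered: ✗ — needs weakening: q unused
linear: ✗ — needs weakening: q unused
affine: ✓ — no duplicate uses among r, f, q
relevant: ✗ — needs weakening: q unused
unrestricted: ✓ — typability at P is all that's needed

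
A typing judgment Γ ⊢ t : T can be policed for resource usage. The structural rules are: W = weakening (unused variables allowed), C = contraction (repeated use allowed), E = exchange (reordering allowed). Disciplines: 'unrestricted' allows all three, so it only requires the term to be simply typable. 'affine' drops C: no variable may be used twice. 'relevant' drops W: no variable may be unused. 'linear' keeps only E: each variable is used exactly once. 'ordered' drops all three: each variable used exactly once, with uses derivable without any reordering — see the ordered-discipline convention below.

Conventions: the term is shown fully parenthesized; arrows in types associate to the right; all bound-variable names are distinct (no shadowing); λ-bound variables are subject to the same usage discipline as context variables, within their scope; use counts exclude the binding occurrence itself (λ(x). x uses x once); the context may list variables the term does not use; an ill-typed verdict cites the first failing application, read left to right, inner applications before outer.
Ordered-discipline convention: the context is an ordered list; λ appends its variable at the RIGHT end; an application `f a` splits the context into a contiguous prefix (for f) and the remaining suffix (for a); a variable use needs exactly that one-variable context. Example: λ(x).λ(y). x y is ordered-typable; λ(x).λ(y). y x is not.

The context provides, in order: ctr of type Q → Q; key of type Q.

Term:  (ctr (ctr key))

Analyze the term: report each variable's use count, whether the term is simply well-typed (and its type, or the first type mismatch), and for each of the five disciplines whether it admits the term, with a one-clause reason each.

variable uses: ctr: 2; key: 1
left-to-right use order: ctr, ctr, key
typing: the term checks, with type Q
ordered ✗ (ctr ×2 used more than once (contraction))
linear ✗ (ctr ×2 used more than once (contraction))
affine ✗ (ctr ×2 used more than once (contraction))
relevant ✓ (every one of ctr, key appears)
unrestricted ✓ (simply typable at Q; W, C, E all held)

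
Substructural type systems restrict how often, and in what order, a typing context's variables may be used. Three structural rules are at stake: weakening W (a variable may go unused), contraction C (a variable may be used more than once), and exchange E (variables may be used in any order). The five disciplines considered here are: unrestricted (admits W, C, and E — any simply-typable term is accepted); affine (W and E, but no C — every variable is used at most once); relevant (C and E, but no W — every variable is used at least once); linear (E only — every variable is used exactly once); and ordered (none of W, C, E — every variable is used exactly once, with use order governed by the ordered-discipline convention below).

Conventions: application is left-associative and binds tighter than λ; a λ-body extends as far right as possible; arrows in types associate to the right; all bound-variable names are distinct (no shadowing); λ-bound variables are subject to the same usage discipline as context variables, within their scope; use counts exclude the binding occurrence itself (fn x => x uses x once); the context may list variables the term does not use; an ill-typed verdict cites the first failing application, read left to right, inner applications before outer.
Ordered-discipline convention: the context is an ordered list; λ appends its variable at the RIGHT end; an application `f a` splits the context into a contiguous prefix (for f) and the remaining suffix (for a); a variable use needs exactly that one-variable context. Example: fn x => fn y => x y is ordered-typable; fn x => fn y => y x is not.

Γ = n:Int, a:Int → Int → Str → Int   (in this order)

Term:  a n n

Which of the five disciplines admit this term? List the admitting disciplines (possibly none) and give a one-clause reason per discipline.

accepted by: relevant, unrestricted
usage: n ×2; a ×1
uses in reading order: a, n, n
typing: well-typed at Str → Int
ordered ✗ (needs contraction — n ×2)
linear ✗ (needs contraction — n ×2)
affine ✗ (needs contraction — n ×2)
relevant ✓ (at least one use each (n, a))
unrestricted ✓ (well-typed at Str → Int; no restrictions here)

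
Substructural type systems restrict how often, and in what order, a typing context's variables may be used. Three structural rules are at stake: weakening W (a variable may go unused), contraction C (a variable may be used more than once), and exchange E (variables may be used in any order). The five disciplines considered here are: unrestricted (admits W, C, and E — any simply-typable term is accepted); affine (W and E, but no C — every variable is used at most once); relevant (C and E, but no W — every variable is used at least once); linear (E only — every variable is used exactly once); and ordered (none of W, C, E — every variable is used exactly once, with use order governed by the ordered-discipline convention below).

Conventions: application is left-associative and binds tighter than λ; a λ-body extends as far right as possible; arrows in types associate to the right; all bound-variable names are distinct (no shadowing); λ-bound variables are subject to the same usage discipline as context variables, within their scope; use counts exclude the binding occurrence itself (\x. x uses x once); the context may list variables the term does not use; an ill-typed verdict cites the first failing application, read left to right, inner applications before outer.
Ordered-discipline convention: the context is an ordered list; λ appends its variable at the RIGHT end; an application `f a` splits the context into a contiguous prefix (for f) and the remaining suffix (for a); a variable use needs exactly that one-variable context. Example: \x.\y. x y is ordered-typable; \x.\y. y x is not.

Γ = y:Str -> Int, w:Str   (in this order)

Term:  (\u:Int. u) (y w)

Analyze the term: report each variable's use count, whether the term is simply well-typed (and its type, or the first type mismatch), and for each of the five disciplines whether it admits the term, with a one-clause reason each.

counts: y ×1; w ×1; u (bound) ×1
left-to-right use order: u, y, w
typing: well-typed — term : Int
ordered ✓ (one use each (y, w, u); ordered split holds)
linear ✓ (y, w, u: one use apiece)
affine ✓ (y, w, u: no repeats, contraction unneeded)
relevant ✓ (none of y, w, u goes unused)
unrestricted ✓ (simply typable at Int; W, C, E all held)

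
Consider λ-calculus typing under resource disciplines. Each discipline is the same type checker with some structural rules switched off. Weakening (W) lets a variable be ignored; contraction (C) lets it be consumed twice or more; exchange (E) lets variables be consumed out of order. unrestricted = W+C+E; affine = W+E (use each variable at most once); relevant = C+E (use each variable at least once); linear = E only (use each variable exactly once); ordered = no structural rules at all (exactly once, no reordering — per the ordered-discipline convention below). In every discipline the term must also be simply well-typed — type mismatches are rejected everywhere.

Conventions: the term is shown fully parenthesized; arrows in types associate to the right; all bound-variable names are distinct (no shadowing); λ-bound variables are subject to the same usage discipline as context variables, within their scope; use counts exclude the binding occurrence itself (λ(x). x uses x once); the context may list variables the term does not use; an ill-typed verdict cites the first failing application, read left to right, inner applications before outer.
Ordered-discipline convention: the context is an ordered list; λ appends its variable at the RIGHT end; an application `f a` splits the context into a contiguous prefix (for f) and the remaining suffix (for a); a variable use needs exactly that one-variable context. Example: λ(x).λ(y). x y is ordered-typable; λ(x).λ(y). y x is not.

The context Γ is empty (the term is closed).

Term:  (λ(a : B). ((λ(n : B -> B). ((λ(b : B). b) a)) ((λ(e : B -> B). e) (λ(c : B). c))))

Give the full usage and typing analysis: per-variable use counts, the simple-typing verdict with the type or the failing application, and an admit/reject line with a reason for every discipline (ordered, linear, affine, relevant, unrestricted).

use counts: a (bound): 1×; n (bound): 0×; b (bound): 1×; e (bound): 1×; c (bound): 1×
left-to-right use order: b, a, e, c
typing: ✓ — B -> B
ordered: ✗, n never used (weakening)
linear: ✗, n never used (weakening)
affine: ✓, a, n, b, e, c: no repeats, contraction unneeded
relevant: ✗, n never used (weakening)
unrestricted: ✓, typability at B -> B is all that's needed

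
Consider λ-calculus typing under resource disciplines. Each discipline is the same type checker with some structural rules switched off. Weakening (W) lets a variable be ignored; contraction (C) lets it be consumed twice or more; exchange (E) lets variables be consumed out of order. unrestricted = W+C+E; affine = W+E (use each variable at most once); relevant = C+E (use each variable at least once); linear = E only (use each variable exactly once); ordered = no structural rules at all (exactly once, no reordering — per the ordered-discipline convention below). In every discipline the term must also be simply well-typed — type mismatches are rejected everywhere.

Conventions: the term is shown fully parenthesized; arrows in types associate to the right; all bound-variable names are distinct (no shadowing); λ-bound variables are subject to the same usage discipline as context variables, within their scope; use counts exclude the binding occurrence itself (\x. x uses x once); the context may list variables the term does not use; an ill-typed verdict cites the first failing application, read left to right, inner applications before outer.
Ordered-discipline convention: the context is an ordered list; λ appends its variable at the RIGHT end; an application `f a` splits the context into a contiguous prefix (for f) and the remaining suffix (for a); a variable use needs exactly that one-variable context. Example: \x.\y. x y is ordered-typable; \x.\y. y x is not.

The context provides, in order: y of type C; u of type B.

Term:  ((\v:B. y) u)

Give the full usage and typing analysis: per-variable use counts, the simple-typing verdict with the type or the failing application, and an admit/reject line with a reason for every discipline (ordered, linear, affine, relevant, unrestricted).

counts: y: 1×, u: 1×, v (bound): 0×
use order (left to right): y, u
typing: the term checks, with type C
ordered ✗ (v never used (weakening))
linear ✗ (v never used (weakening))
affine ✓ (none of y, u, v used more than once)
relevant ✗ (v never used (weakening))
unrestricted ✓ (typability at C is all that's needed)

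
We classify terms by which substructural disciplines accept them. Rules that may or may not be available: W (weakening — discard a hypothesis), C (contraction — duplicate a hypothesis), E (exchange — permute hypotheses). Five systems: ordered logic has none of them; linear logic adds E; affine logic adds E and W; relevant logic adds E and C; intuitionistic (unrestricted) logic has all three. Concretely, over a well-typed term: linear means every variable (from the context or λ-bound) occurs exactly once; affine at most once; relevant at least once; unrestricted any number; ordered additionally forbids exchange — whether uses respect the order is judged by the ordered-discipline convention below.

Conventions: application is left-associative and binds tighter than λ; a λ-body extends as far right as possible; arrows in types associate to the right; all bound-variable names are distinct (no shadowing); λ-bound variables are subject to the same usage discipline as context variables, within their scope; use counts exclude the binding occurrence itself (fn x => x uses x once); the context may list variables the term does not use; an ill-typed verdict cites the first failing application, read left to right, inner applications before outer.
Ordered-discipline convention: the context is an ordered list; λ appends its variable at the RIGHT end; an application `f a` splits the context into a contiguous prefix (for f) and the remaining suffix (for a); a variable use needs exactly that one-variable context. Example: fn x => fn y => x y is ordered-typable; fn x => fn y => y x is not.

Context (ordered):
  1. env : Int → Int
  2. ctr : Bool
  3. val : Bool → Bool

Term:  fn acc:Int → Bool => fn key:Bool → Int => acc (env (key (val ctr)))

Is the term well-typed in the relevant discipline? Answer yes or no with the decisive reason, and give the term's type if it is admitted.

yes — every one of env, ctr, val, acc, key appears; term : (Int → Bool) → (Bool → Int) → Bool
use counts: env: 1, ctr: 1, val: 1, acc [bound]: 1, key [bound]: 1
uses in reading order: acc, env, key, val, ctr
typing: well-typed — term : (Int → Bool) → (Bool → Int) → Bool
per-discipline verdicts: ordered ✗, linear ✓, affine ✓, relevant ✓, unrestricted ✓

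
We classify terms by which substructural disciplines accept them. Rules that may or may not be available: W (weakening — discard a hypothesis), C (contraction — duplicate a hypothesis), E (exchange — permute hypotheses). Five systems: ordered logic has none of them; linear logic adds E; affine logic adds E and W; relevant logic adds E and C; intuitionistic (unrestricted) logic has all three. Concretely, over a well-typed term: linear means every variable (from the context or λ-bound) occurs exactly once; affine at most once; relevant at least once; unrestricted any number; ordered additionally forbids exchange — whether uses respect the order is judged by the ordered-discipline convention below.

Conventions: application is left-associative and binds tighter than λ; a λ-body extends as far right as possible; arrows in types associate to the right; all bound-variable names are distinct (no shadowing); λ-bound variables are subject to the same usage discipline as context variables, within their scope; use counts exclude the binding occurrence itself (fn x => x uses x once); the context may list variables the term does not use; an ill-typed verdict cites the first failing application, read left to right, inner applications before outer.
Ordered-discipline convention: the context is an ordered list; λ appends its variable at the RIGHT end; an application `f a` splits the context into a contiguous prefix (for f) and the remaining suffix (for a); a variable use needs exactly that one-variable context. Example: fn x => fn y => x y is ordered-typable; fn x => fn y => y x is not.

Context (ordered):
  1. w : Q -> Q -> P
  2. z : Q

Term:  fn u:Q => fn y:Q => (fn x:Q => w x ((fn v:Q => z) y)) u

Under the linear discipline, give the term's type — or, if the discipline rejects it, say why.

not well-typed under linear — unused: v — weakening required
usage: w: 1; z: 1; u (λ-bound): 1; y (λ-bound): 1; x (λ-bound): 1; v (λ-bound): 0
left-to-right use order: w, x, z, y, u
typing: ✓ — Q -> Q -> P
per-discipline verdicts: ordered ✗ | linear ✗ | affine ✓ | relevant ✗ | unrestricted ✓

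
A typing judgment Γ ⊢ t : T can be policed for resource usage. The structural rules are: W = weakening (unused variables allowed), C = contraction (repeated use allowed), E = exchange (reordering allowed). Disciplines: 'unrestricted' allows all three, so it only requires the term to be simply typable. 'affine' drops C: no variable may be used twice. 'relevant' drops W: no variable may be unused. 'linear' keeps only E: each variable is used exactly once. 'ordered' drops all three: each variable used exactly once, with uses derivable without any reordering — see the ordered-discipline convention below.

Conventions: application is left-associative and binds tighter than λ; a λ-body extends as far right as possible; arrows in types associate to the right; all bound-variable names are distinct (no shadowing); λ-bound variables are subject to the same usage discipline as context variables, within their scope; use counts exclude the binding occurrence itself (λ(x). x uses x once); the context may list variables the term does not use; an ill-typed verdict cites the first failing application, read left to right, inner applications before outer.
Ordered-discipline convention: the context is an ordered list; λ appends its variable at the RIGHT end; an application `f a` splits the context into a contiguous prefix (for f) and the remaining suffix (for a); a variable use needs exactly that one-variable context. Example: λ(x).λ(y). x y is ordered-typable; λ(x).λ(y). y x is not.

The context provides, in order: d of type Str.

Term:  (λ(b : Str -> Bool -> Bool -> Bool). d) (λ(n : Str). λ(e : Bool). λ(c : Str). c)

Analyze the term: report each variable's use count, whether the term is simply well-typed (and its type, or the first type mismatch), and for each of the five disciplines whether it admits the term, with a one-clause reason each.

variable uses: d: 1, b (λ-bound): 0, n (λ-bound): 0, e (λ-bound): 0, c (λ-bound): 1
use order (left to right): d, c
typing: ill-typed: an argument Str -> Bool -> Str -> Str mismatches the expected Str -> Bool -> Bool -> Bool
ordered: ✗, a type mismatch blocks all five
linear: ✗, the type mismatch rejects it
affine: ✗, not simply typable
relevant: ✗, fails simple typing
unrestricted: ✗, a type mismatch blocks all five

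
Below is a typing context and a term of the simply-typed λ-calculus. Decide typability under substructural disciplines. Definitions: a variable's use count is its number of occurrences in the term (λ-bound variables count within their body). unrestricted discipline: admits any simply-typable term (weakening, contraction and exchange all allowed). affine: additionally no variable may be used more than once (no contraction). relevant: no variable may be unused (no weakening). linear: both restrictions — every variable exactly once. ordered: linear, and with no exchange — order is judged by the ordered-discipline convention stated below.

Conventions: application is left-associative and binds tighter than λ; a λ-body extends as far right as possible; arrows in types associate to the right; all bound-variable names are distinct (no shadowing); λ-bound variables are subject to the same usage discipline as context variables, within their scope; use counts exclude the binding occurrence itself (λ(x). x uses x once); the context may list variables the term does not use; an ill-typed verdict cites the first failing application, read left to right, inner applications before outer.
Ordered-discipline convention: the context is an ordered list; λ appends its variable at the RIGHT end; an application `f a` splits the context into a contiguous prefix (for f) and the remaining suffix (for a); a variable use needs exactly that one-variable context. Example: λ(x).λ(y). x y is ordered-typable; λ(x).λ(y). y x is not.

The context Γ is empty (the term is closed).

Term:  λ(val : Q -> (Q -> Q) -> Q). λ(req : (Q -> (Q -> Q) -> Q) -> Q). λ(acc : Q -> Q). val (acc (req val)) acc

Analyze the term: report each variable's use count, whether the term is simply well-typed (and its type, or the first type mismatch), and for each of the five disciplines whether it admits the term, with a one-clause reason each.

variable uses: val [bound]=2, req [bound]=1, acc [bound]=2
uses in reading order: val, acc, req, val, acc
typing: the term checks, with type (Q -> (Q -> Q) -> Q) -> ((Q -> (Q -> Q) -> Q) -> Q) -> (Q -> Q) -> Q
ordered: ✗, needs contraction — val ×2, acc ×2
linear: ✗, needs contraction — val ×2, acc ×2
affine: ✗, needs contraction — val ×2, acc ×2
relevant: ✓, every one of val, req, acc appears
unrestricted: ✓, type-checks ((Q -> (Q -> Q) -> Q) -> ((Q -> (Q -> Q) -> Q) -> Q) -> (Q -> Q) -> Q) and nothing is barred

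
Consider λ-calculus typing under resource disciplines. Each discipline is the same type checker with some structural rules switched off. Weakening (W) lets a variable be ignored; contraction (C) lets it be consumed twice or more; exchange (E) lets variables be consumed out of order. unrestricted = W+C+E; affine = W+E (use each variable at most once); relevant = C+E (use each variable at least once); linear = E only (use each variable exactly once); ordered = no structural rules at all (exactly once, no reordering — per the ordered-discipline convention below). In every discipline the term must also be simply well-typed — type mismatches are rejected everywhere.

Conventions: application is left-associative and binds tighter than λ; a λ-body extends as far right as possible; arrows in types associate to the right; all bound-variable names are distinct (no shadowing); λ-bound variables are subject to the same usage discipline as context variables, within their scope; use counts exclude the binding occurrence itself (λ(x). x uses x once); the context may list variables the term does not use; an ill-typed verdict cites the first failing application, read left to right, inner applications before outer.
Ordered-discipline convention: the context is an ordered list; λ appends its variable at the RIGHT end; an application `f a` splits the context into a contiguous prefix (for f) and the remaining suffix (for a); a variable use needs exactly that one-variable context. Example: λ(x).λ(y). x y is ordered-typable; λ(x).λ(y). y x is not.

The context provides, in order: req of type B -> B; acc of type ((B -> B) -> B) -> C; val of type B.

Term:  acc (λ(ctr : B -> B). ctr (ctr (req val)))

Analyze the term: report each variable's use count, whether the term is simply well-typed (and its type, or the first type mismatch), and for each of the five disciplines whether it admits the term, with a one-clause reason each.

counts: req: 1×; acc: 1×; val: 1×; ctr [bound]: 2×
order of uses: acc, ctr, ctr, req, val
typing: well-typed at C
ordered: ✗, repeated use of ctr ×2
linear: ✗, repeated use of ctr ×2
affine: ✗, repeated use of ctr ×2
relevant: ✓, every one of req, acc, val, ctr appears
unrestricted: ✓, simply typable at C; W, C, E all held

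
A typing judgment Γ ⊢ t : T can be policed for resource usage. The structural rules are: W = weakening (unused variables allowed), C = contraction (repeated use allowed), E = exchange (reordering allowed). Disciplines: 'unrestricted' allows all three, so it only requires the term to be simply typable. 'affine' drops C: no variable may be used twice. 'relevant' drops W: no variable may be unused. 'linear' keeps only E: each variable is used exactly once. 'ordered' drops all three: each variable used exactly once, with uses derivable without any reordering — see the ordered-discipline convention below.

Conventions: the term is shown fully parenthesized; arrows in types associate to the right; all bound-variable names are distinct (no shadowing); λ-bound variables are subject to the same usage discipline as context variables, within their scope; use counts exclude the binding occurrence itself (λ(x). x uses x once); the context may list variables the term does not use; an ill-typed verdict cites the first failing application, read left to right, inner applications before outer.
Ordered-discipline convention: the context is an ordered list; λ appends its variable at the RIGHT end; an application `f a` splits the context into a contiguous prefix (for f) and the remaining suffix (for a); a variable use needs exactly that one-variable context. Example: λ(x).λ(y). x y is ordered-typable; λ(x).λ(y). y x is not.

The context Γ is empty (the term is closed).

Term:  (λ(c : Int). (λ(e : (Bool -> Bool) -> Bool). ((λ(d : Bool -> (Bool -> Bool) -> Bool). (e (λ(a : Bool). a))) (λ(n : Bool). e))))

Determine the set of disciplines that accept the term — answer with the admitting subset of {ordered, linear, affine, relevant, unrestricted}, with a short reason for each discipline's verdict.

admitting disciplines: unrestricted
use counts: c [bound]: 0, e [bound]: 2, d [bound]: 0, a [bound]: 1, n [bound]: 0
order of uses: e, a, e
typing: ✓ — Int -> ((Bool -> Bool) -> Bool) -> Bool
ordered ✗ (repeated use of e ×2; needs weakening: c, d, n unused)
linear ✗ (repeated use of e ×2; needs weakening: c, d, n unused)
affine ✗ (repeated use of e ×2)
relevant ✗ (needs weakening: c, d, n unused)
unrestricted ✓ (typability at Int -> ((Bool -> Bool) -> Bool) -> Bool is all that's needed)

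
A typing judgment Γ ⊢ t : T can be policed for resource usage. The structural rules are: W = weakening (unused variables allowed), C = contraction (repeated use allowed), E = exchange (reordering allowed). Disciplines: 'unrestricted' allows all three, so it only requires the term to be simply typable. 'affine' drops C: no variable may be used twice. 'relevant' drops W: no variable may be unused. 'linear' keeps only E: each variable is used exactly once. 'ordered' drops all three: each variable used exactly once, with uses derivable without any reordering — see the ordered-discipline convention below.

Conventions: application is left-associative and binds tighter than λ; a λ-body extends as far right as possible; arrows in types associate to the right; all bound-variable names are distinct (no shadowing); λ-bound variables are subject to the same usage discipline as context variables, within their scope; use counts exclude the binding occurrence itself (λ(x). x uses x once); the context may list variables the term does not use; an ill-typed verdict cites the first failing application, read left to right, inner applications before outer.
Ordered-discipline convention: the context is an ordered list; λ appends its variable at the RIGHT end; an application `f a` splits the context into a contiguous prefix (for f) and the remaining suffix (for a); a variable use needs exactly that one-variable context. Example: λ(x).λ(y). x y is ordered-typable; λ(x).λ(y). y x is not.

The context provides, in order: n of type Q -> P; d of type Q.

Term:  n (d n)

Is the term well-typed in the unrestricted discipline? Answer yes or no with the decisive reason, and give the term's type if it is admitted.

no — fails simple typing
usage: n ×2; d ×1
use order (left to right): n, d, n
typing: ill-typed: can't apply a value of type Q
per-discipline verdicts: ordered ✗ | linear ✗ | affine ✗ | relevant ✗ | unrestricted ✗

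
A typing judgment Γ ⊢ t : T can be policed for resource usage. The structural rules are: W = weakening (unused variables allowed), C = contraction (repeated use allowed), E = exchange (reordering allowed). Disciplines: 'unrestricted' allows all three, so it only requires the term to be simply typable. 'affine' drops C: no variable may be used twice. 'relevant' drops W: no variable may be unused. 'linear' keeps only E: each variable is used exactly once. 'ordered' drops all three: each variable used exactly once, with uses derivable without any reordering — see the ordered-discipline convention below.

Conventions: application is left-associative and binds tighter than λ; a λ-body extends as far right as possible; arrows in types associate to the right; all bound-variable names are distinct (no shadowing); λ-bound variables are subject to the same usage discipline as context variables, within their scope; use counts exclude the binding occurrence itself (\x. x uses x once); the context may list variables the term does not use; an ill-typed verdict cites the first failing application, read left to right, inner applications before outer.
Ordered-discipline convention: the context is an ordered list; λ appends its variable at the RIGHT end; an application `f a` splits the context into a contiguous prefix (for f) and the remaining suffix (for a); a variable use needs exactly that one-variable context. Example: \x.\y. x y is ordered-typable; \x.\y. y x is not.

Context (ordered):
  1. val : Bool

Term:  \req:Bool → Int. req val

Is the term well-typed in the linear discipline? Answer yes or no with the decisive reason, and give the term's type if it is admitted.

yes — each of val, req used exactly once; term : (Bool → Int) → Int
counts: val: 1; req (λ-bound): 1
order of uses: req, val
typing: well-typed at (Bool → Int) → Int
summary: ordered ✗ · linear ✓ · affine ✓ · relevant ✓ · unrestricted ✓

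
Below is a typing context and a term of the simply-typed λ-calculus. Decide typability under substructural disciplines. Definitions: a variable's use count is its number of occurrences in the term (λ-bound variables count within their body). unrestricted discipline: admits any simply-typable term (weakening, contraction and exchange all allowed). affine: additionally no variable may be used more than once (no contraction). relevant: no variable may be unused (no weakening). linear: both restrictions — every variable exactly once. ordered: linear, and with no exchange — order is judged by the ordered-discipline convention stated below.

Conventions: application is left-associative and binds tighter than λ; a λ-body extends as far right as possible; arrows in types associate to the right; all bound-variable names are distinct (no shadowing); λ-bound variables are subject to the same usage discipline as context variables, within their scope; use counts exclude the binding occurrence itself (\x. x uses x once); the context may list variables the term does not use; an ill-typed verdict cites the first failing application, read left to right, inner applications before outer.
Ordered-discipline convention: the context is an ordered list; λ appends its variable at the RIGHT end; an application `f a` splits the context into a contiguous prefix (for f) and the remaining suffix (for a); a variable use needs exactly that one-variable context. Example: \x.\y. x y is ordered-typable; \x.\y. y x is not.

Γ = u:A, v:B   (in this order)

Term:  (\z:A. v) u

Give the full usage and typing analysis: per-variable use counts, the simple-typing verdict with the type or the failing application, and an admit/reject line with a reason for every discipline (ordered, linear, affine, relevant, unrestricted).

counts: u ×1; v ×1; z [bound] ×0
order of uses: v, u
typing: well-typed — term : B
ordered: ✗, needs weakening: z unused
linear: ✗, needs weakening: z unused
affine: ✓, none of u, v, z used more than once
relevant: ✗, needs weakening: z unused
unrestricted: ✓, well-typed at B; no restrictions here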